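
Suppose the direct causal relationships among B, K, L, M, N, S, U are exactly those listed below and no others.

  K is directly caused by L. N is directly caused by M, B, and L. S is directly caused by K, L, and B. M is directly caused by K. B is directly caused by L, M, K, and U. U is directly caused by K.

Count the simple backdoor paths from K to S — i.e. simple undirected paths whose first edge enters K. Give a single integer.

4

A backdoor path from K to S is any simple undirected path whose first edge points into K (i.e. leaves K via a parent).
Parents of K: {L}.
Enumerating:
  P1: K <- L -> B -> S
  P2: K <- L -> S
  P3: K <- L -> N <- M -> B -> S
  P4: K <- L -> N <- B -> S
That exhausts the simple backdoor paths. Count: 4.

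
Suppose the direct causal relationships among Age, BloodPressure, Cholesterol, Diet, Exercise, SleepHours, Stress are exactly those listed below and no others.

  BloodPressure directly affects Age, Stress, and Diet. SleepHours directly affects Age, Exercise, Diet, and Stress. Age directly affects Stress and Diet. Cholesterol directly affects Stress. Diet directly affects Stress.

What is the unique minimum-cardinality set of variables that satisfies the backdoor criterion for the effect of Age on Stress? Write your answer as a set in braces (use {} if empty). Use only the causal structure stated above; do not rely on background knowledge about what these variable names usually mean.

{BloodPressure, SleepHours}

Variables eligible for adjustment (non-descendants of Age, excluding Age and Stress): {BloodPressure, Cholesterol, Exercise, SleepHours}.
Backdoor paths from Age to Stress:
  P1: Age <- BloodPressure -> Diet <- SleepHours -> Stress
  P2: Age <- BloodPressure -> Diet -> Stress
  P3: Age <- BloodPressure -> Stress
  P4: Age <- SleepHours -> Diet <- BloodPressure -> Stress
  P5: Age <- SleepHours -> Diet -> Stress
  P6: Age <- SleepHours -> Stress
The empty set is not sufficient: P2 (Age <- BloodPressure -> Diet -> Stress) has no collider blocking it and no conditioned non-collider, so it is open.
Try {BloodPressure, SleepHours}:
  P1: blocked at fork node BloodPressure ∈ conditioning set.
  P2: blocked at fork node BloodPressure ∈ conditioning set.
  P3: blocked at fork node BloodPressure ∈ conditioning set.
  P4: blocked at fork node SleepHours ∈ conditioning set.
  P5: blocked at fork node SleepHours ∈ conditioning set.
  P6: blocked at fork node SleepHours ∈ conditioning set.
{BloodPressure, SleepHours} contains no descendant of Age and blocks every backdoor path.
Every element of {BloodPressure, SleepHours} is needed (dropping BloodPressure leaves P2 open; dropping SleepHours leaves P5 open), so no proper subset is valid.
Among all size-2 subsets of the eligible variables, only {BloodPressure, SleepHours} blocks every backdoor path, so it is the unique smallest valid adjustment set.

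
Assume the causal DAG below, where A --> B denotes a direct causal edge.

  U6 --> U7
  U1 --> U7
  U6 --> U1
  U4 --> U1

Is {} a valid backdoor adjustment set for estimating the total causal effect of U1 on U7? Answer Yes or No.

Backdoor paths from U1 to U7 (paths whose first edge points into U1):
  P1: U1 <- U6 -> U7
Condition 1 (no descendant of U1 in the set): holds — descendants of U1 are {U7}; none are in {}.
Condition 2 (every backdoor path blocked by {}):
  P1: open — no interior node is in the conditioning set.
{} does not satisfy the backdoor criterion.

No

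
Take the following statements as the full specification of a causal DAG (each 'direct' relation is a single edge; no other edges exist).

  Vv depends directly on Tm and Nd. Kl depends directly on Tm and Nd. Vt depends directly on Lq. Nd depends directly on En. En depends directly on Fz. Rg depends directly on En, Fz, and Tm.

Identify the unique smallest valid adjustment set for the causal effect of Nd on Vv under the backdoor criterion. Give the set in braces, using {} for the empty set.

{}

Variables eligible for adjustment (non-descendants of Nd, excluding Nd and Vv): {En, Fz, Lq, Rg, Tm, Vt}.
Backdoor paths from Nd to Vv:
  P1: Nd <- En <- Fz -> Rg <- Tm -> Vv
  P2: Nd <- En -> Rg <- Tm -> Vv
Each backdoor path contains an unconditioned collider, so every path is already blocked with the empty conditioning set:
  P1: blocked at collider Rg (neither it nor any descendant is in the conditioning set).
  P2: blocked at collider Rg (neither it nor any descendant is in the conditioning set).
The empty set is therefore the unique smallest valid set.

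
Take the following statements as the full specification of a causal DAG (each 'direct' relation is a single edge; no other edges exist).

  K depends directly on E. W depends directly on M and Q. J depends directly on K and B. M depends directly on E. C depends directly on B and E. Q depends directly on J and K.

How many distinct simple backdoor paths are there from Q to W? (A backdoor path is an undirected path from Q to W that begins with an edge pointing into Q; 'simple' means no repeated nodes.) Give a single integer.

4

A backdoor path from Q to W is any simple undirected path whose first edge points into Q (i.e. leaves Q via a parent).
Parents of Q: {J, K}.
Enumerating:
  P1: Q <- K <- E -> M -> W
  P2: Q <- K -> J <- B -> C <- E -> M -> W
  P3: Q <- J <- B -> C <- E -> M -> W
  P4: Q <- J <- K <- E -> M -> W
That exhausts the simple backdoor paths. Count: 4.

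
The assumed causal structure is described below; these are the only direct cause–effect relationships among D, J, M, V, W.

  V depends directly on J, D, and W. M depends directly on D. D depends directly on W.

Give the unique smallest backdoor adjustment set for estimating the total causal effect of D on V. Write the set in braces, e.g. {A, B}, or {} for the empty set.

{W}

Variables eligible for adjustment (non-descendants of D, excluding D and V): {J, W}.
Backdoor paths from D to V:
  P1: D <- W -> V
The empty set is not sufficient: P1 (D <- W -> V) has no collider blocking it and no conditioned non-collider, so it is open.
Try {W}:
  P1: blocked at fork node W ∈ conditioning set.
{W} contains no descendant of D and blocks every backdoor path.
No other singleton works — e.g. {J} leaves P1 open — so {W} is the unique smallest valid adjustment set.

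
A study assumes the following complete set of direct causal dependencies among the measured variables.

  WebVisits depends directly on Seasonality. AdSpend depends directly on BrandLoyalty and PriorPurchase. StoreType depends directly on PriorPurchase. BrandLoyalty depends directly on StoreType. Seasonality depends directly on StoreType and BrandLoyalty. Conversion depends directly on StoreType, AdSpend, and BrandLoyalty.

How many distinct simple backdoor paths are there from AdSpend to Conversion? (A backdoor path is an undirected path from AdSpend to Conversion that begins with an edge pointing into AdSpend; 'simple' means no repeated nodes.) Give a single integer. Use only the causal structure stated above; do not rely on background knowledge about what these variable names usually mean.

6

A backdoor path from AdSpend to Conversion is any simple undirected path whose first edge points into AdSpend (i.e. leaves AdSpend via a parent).
Parents of AdSpend: {BrandLoyalty, PriorPurchase}.
Enumerating:
  P1: AdSpend <- PriorPurchase -> StoreType -> BrandLoyalty -> Conversion
  P2: AdSpend <- PriorPurchase -> StoreType -> Seasonality <- BrandLoyalty -> Conversion
  P3: AdSpend <- PriorPurchase -> StoreType -> Conversion
  P4: AdSpend <- BrandLoyalty <- StoreType -> Conversion
  P5: AdSpend <- BrandLoyalty -> Seasonality <- StoreType -> Conversion
  P6: AdSpend <- BrandLoyalty -> Conversion
That exhausts the simple backdoor paths. Count: 6.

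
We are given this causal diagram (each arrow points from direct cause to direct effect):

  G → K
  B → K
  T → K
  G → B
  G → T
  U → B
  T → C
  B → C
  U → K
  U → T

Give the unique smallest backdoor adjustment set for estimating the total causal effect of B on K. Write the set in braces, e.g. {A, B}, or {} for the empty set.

{G, U}

Variables eligible for adjustment (non-descendants of B, excluding B and K): {G, T, U}.
Backdoor paths from B to K:
  P1: B <- G -> T <- U -> K
  P2: B <- G -> T -> K
  P3: B <- G -> K
  P4: B <- U -> T <- G -> K
  P5: B <- U -> T -> K
  P6: B <- U -> K
The empty set is not sufficient: P2 (B <- G -> T -> K) has no collider blocking it and no conditioned non-collider, so it is open.
Try {G, U}:
  P1: blocked at fork node G ∈ conditioning set.
  P2: blocked at fork node G ∈ conditioning set.
  P3: blocked at fork node G ∈ conditioning set.
  P4: blocked at fork node U ∈ conditioning set.
  P5: blocked at fork node U ∈ conditioning set.
  P6: blocked at fork node U ∈ conditioning set.
{G, U} contains no descendant of B and blocks every backdoor path.
Every element of {G, U} is needed (dropping G leaves P2 open; dropping U leaves P5 open), so no proper subset is valid.
Among all size-2 subsets of the eligible variables, only {G, U} blocks every backdoor path, so it is the unique smallest valid adjustment set.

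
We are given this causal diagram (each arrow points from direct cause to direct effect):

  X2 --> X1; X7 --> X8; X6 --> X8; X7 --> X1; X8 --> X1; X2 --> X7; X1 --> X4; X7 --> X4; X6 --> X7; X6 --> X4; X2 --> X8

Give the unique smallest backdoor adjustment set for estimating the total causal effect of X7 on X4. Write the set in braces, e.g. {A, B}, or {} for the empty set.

{X2, X6}

Variables eligible for adjustment (non-descendants of X7, excluding X7 and X4): {X2, X6}.
Backdoor paths from X7 to X4:
  P1: X7 <- X2 -> X8 <- X6 -> X4
  P2: X7 <- X2 -> X8 -> X1 -> X4
  P3: X7 <- X2 -> X1 <- X8 <- X6 -> X4
  P4: X7 <- X2 -> X1 -> X4
  P5: X7 <- X6 -> X8 <- X2 -> X1 -> X4
  P6: X7 <- X6 -> X8 -> X1 -> X4
  P7: X7 <- X6 -> X4
The empty set is not sufficient: P2 (X7 <- X2 -> X8 -> X1 -> X4) has no collider blocking it and no conditioned non-collider, so it is open.
Try {X2, X6}:
  P1: blocked at fork node X2 ∈ conditioning set.
  P2: blocked at fork node X2 ∈ conditioning set.
  P3: blocked at fork node X2 ∈ conditioning set.
  P4: blocked at fork node X2 ∈ conditioning set.
  P5: blocked at fork node X6 ∈ conditioning set.
  P6: blocked at fork node X6 ∈ conditioning set.
  P7: blocked at fork node X6 ∈ conditioning set.
{X2, X6} contains no descendant of X7 and blocks every backdoor path.
Every element of {X2, X6} is needed (dropping X2 leaves P2 open; dropping X6 leaves P6 open), so no proper subset is valid.
Among all size-2 subsets of the eligible variables, only {X2, X6} blocks every backdoor path, so it is the unique smallest valid adjustment set.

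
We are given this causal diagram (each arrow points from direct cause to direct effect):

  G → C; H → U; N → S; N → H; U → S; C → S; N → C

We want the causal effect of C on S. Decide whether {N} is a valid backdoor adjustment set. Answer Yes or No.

Backdoor paths from C to S (paths whose first edge points into C):
  P1: C <- N -> H -> U -> S
  P2: C <- N -> S
Condition 1 (no descendant of C in the set): holds — descendants of C are {S}; none are in {N}.
Condition 2 (every backdoor path blocked by {N}):
  P1: blocked at fork node N ∈ conditioning set.
  P2: blocked at fork node N ∈ conditioning set.
{N} satisfies the backdoor criterion.

Yes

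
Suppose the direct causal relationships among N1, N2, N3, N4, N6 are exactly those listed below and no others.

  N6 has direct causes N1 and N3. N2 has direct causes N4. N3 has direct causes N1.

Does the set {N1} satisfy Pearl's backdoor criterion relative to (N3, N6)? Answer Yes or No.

Backdoor paths from N3 to N6 (paths whose first edge points into N3):
  P1: N3 <- N1 -> N6
Condition 1 (no descendant of N3 in the set): holds — descendants of N3 are {N6}; none are in {N1}.
Condition 2 (every backdoor path blocked by {N1}):
  P1: blocked at fork node N1 ∈ conditioning set.
{N1} satisfies the backdoor criterion.

Yes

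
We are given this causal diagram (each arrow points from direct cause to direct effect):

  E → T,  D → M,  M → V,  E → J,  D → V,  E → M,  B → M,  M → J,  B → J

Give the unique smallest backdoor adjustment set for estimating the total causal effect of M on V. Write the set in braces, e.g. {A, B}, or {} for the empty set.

Variables eligible for adjustment (non-descendants of M, excluding M and V): {B, D, E, T}.
Backdoor paths from M to V:
  P1: M <- D -> V
The empty set is not sufficient: P1 (M <- D -> V) has no collider blocking it and no conditioned non-collider, so it is open.
Try {D}:
  P1: blocked at fork node D ∈ conditioning set.
{D} contains no descendant of M and blocks every backdoor path.
No other singleton works — e.g. {E} leaves P1 open — so {D} is the unique smallest valid adjustment set.

{D}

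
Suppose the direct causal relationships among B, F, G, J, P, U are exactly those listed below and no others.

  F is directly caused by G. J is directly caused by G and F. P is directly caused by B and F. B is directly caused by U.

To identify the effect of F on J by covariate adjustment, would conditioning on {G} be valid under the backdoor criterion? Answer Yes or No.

Backdoor paths from F to J (paths whose first edge points into F):
  P1: F <- G -> J
Condition 1 (no descendant of F in the set): holds — descendants of F are {J, P}; none are in {G}.
Condition 2 (every backdoor path blocked by {G}):
  P1: blocked at fork node G ∈ conditioning set.
{G} satisfies the backdoor criterion.

Yes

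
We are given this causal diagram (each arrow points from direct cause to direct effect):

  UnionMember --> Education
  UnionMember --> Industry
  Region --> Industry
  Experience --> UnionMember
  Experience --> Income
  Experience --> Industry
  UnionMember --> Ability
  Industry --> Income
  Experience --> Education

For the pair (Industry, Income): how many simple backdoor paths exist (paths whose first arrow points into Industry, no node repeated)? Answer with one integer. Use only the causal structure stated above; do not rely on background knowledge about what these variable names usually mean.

A backdoor path from Industry to Income is any simple undirected path whose first edge points into Industry (i.e. leaves Industry via a parent).
Parents of Industry: {Experience, Region, UnionMember}.
Enumerating:
  P1: Industry <- Experience -> Income
  P2: Industry <- UnionMember <- Experience -> Income
  P3: Industry <- UnionMember -> Education <- Experience -> Income
That exhausts the simple backdoor paths. Count: 3.

3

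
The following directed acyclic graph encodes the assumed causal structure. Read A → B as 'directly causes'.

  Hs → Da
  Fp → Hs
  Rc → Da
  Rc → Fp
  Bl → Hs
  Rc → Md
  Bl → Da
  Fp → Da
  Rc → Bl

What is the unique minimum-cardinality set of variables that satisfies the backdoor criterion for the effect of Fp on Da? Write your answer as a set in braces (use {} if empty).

{Rc}

Variables eligible for adjustment (non-descendants of Fp, excluding Fp and Da): {Bl, Md, Rc}.
Backdoor paths from Fp to Da:
  P1: Fp <- Rc -> Bl -> Hs -> Da
  P2: Fp <- Rc -> Bl -> Da
  P3: Fp <- Rc -> Da
The empty set is not sufficient: P1 (Fp <- Rc -> Bl -> Hs -> Da) has no collider blocking it and no conditioned non-collider, so it is open.
Try {Rc}:
  P1: blocked at fork node Rc ∈ conditioning set.
  P2: blocked at fork node Rc ∈ conditioning set.
  P3: blocked at fork node Rc ∈ conditioning set.
{Rc} contains no descendant of Fp and blocks every backdoor path.
No other singleton works — e.g. {Md} leaves P1 open — so {Rc} is the unique smallest valid adjustment set.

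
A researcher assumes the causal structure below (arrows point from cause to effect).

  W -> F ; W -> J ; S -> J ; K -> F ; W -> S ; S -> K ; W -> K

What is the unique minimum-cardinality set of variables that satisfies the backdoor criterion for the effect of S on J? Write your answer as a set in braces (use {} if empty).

{W}

Variables eligible for adjustment (non-descendants of S, excluding S and J): {W}.
Backdoor paths from S to J:
  P1: S <- W -> J
The empty set is not sufficient: P1 (S <- W -> J) has no collider blocking it and no conditioned non-collider, so it is open.
Try {W}:
  P1: blocked at fork node W ∈ conditioning set.
{W} contains no descendant of S and blocks every backdoor path.
{W} is the unique smallest valid adjustment set.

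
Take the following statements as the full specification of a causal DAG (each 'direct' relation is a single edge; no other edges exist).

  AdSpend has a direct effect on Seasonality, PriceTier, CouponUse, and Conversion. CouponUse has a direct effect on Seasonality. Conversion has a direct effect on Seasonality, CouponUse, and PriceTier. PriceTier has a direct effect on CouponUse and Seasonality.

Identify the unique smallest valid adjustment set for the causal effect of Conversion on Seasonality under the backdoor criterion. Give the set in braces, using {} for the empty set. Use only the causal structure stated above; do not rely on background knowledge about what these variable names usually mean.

{AdSpend}

Variables eligible for adjustment (non-descendants of Conversion, excluding Conversion and Seasonality): {AdSpend}.
Backdoor paths from Conversion to Seasonality:
  P1: Conversion <- AdSpend -> PriceTier -> CouponUse -> Seasonality
  P2: Conversion <- AdSpend -> PriceTier -> Seasonality
  P3: Conversion <- AdSpend -> CouponUse <- PriceTier -> Seasonality
  P4: Conversion <- AdSpend -> CouponUse -> Seasonality
  P5: Conversion <- AdSpend -> Seasonality
The empty set is not sufficient: P1 (Conversion <- AdSpend -> PriceTier -> CouponUse -> Seasonality) has no collider blocking it and no conditioned non-collider, so it is open.
Try {AdSpend}:
  P1: blocked at fork node AdSpend ∈ conditioning set.
  P2: blocked at fork node AdSpend ∈ conditioning set.
  P3: blocked at fork node AdSpend ∈ conditioning set.
  P4: blocked at fork node AdSpend ∈ conditioning set.
  P5: blocked at fork node AdSpend ∈ conditioning set.
{AdSpend} contains no descendant of Conversion and blocks every backdoor path.
{AdSpend} is the unique smallest valid adjustment set.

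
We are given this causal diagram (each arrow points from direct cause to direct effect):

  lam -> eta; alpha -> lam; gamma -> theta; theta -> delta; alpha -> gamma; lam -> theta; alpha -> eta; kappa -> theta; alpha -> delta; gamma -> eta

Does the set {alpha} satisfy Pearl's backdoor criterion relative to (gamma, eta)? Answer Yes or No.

Backdoor paths from gamma to eta (paths whose first edge points into gamma):
  P1: gamma <- alpha -> lam -> eta
  P2: gamma <- alpha -> delta <- theta <- lam -> eta
  P3: gamma <- alpha -> eta
Condition 1 (no descendant of gamma in the set): holds — descendants of gamma are {delta, eta, theta}; none are in {alpha}.
Condition 2 (every backdoor path blocked by {alpha}):
  P1: blocked at fork node alpha ∈ conditioning set.
  P2: blocked at fork node alpha ∈ conditioning set.
  P3: blocked at fork node alpha ∈ conditioning set.
{alpha} satisfies the backdoor criterion.

Yes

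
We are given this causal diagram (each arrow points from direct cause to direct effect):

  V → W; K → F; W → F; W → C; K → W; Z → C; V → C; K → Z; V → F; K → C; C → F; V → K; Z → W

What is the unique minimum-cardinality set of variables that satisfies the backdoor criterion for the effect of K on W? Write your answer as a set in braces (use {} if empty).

{V}

Variables eligible for adjustment (non-descendants of K, excluding K and W): {V}.
Backdoor paths from K to W:
  P1: K <- V -> W
  P2: K <- V -> C <- Z -> W
  P3: K <- V -> C <- W
  P4: K <- V -> C -> F <- W
  P5: K <- V -> F <- W
  P6: K <- V -> F <- C <- Z -> W
  P7: K <- V -> F <- C <- W
The empty set is not sufficient: P1 (K <- V -> W) has no collider blocking it and no conditioned non-collider, so it is open.
Try {V}:
  P1: blocked at fork node V ∈ conditioning set.
  P2: blocked at fork node V ∈ conditioning set.
  P3: blocked at fork node V ∈ conditioning set.
  P4: blocked at fork node V ∈ conditioning set.
  P5: blocked at fork node V ∈ conditioning set.
  P6: blocked at fork node V ∈ conditioning set.
  P7: blocked at fork node V ∈ conditioning set.
{V} contains no descendant of K and blocks every backdoor path.
{V} is the unique smallest valid adjustment set.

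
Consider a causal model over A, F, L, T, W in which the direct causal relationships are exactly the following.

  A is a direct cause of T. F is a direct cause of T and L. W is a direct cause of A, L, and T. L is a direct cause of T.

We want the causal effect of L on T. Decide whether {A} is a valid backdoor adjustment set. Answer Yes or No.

Backdoor paths from L to T (paths whose first edge points into L):
  P1: L <- F -> T
  P2: L <- W -> A -> T
  P3: L <- W -> T
Condition 1 (no descendant of L in the set): holds — descendants of L are {T}; none are in {A}.
Condition 2 (every backdoor path blocked by {A}):
  P1: open — no interior node is in the conditioning set.
  P2: blocked at chain node A ∈ conditioning set.
  P3: open — no interior node is in the conditioning set.
{A} does not satisfy the backdoor criterion.

No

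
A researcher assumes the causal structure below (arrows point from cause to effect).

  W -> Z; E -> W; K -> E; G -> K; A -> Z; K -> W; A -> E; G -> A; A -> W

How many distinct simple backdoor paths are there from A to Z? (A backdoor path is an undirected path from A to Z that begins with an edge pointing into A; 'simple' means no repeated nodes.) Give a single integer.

A backdoor path from A to Z is any simple undirected path whose first edge points into A (i.e. leaves A via a parent).
Parents of A: {G}.
Enumerating:
  P1: A <- G -> K -> E -> W -> Z
  P2: A <- G -> K -> W -> Z
That exhausts the simple backdoor paths. Count: 2.

2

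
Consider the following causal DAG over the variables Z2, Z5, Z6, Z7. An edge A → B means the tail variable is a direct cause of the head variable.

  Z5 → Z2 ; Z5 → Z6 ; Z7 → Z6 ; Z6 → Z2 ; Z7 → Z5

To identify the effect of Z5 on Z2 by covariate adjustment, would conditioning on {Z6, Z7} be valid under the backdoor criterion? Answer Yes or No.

Backdoor paths from Z5 to Z2 (paths whose first edge points into Z5):
  P1: Z5 <- Z7 -> Z6 -> Z2
Condition 1 (no descendant of Z5 in the set): FAILS — Z6 is a descendant of Z5.
Condition 2 (every backdoor path blocked by {Z6, Z7}):
  P1: blocked at fork node Z7 ∈ conditioning set.
{Z6, Z7} does not satisfy the backdoor criterion.

No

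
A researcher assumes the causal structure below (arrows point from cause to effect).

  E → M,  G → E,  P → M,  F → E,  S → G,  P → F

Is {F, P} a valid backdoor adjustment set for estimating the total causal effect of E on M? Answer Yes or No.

Backdoor paths from E to M (paths whose first edge points into E):
  P1: E <- F <- P -> M
Condition 1 (no descendant of E in the set): holds — descendants of E are {M}; none are in {F, P}.
Condition 2 (every backdoor path blocked by {F, P}):
  P1: blocked at chain node F ∈ conditioning set.
{F, P} satisfies the backdoor criterion.

Yes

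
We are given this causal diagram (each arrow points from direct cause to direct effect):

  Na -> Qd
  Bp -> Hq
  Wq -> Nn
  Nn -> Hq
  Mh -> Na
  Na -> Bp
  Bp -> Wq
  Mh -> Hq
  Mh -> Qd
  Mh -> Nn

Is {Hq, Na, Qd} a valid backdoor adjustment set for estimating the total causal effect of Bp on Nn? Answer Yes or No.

Backdoor paths from Bp to Nn (paths whose first edge points into Bp):
  P1: Bp <- Na <- Mh -> Nn
  P2: Bp <- Na <- Mh -> Hq <- Nn
  P3: Bp <- Na -> Qd <- Mh -> Nn
  P4: Bp <- Na -> Qd <- Mh -> Hq <- Nn
Condition 1 (no descendant of Bp in the set): FAILS — Hq is a descendant of Bp.
Condition 2 (every backdoor path blocked by {Hq, Na, Qd}):
  P1: blocked at chain node Na ∈ conditioning set.
  P2: blocked at chain node Na ∈ conditioning set.
  P3: blocked at fork node Na ∈ conditioning set.
  P4: blocked at fork node Na ∈ conditioning set.
{Hq, Na, Qd} does not satisfy the backdoor criterion.

No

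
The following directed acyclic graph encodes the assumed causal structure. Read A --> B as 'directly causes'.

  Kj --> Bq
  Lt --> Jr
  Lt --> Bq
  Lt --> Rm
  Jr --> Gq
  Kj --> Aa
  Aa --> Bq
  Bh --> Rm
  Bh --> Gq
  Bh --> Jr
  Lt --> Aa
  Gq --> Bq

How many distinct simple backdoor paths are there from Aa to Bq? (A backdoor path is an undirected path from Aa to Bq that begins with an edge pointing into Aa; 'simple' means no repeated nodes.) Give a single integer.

A backdoor path from Aa to Bq is any simple undirected path whose first edge points into Aa (i.e. leaves Aa via a parent).
Parents of Aa: {Kj, Lt}.
Enumerating:
  P1: Aa <- Kj -> Bq
  P2: Aa <- Lt -> Jr <- Bh -> Gq -> Bq
  P3: Aa <- Lt -> Jr -> Gq -> Bq
  P4: Aa <- Lt -> Rm <- Bh -> Jr -> Gq -> Bq
  P5: Aa <- Lt -> Rm <- Bh -> Gq -> Bq
  P6: Aa <- Lt -> Bq
That exhausts the simple backdoor paths. Count: 6.

6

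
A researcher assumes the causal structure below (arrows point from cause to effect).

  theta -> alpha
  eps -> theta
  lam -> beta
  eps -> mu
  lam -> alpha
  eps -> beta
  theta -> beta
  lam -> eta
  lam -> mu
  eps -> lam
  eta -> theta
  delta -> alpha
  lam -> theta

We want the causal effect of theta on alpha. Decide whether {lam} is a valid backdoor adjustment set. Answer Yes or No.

Yes

Backdoor paths from theta to alpha (paths whose first edge points into theta):
  P1: theta <- eps -> lam -> alpha
  P2: theta <- eps -> mu <- lam -> alpha
  P3: theta <- eps -> beta <- lam -> alpha
  P4: theta <- lam -> alpha
  P5: theta <- eta <- lam -> alpha
Condition 1 (no descendant of theta in the set): holds — descendants of theta are {alpha, beta}; none are in {lam}.
Condition 2 (every backdoor path blocked by {lam}):
  P1: blocked at chain node lam ∈ conditioning set.
  P2: blocked at collider mu (neither it nor any descendant is in the conditioning set).
  P3: blocked at collider beta (neither it nor any descendant is in the conditioning set).
  P4: blocked at fork node lam ∈ conditioning set.
  P5: blocked at fork node lam ∈ conditioning set.
{lam} satisfies the backdoor criterion.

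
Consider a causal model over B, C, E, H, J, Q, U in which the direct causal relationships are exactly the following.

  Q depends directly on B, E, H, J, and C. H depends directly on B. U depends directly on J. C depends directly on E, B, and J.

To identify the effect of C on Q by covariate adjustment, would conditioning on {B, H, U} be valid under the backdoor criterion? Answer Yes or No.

Backdoor paths from C to Q (paths whose first edge points into C):
  P1: C <- B -> H -> Q
  P2: C <- B -> Q
  P3: C <- E -> Q
  P4: C <- J -> Q
Condition 1 (no descendant of C in the set): holds — descendants of C are {Q}; none are in {B, H, U}.
Condition 2 (every backdoor path blocked by {B, H, U}):
  P1: blocked at fork node B ∈ conditioning set.
  P2: blocked at fork node B ∈ conditioning set.
  P3: open — no interior node is in the conditioning set.
  P4: open — no interior node is in the conditioning set.
{B, H, U} does not satisfy the backdoor criterion.

No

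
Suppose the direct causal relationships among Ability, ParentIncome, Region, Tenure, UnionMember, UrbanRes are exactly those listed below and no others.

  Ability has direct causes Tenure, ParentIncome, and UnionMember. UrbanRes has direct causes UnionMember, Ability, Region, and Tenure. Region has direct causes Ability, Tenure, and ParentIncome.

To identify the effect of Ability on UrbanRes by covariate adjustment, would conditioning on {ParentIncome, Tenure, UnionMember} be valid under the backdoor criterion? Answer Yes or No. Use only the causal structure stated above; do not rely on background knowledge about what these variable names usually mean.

Backdoor paths from Ability to UrbanRes (paths whose first edge points into Ability):
  P1: Ability <- Tenure -> Region -> UrbanRes
  P2: Ability <- Tenure -> UrbanRes
  P3: Ability <- UnionMember -> UrbanRes
  P4: Ability <- ParentIncome -> Region <- Tenure -> UrbanRes
  P5: Ability <- ParentIncome -> Region -> UrbanRes
Condition 1 (no descendant of Ability in the set): holds — descendants of Ability are {Region, UrbanRes}; none are in {ParentIncome, Tenure, UnionMember}.
Condition 2 (every backdoor path blocked by {ParentIncome, Tenure, UnionMember}):
  P1: blocked at fork node Tenure ∈ conditioning set.
  P2: blocked at fork node Tenure ∈ conditioning set.
  P3: blocked at fork node UnionMember ∈ conditioning set.
  P4: blocked at fork node ParentIncome ∈ conditioning set.
  P5: blocked at fork node ParentIncome ∈ conditioning set.
{ParentIncome, Tenure, UnionMember} satisfies the backdoor criterion.

Yes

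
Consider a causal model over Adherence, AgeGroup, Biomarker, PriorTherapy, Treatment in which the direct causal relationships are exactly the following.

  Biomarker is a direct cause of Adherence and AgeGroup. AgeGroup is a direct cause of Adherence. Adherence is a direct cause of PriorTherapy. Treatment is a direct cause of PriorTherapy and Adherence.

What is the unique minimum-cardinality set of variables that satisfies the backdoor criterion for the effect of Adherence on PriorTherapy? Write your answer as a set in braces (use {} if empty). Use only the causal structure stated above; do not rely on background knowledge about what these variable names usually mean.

Variables eligible for adjustment (non-descendants of Adherence, excluding Adherence and PriorTherapy): {AgeGroup, Biomarker, Treatment}.
Backdoor paths from Adherence to PriorTherapy:
  P1: Adherence <- Treatment -> PriorTherapy
The empty set is not sufficient: P1 (Adherence <- Treatment -> PriorTherapy) has no collider blocking it and no conditioned non-collider, so it is open.
Try {Treatment}:
  P1: blocked at fork node Treatment ∈ conditioning set.
{Treatment} contains no descendant of Adherence and blocks every backdoor path.
No other singleton works — e.g. {Biomarker} leaves P1 open — so {Treatment} is the unique smallest valid adjustment set.

{Treatment}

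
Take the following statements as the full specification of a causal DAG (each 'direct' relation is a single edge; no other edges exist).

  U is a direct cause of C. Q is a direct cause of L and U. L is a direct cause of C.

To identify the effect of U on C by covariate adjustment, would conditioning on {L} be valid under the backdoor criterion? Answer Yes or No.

Yes

Backdoor paths from U to C (paths whose first edge points into U):
  P1: U <- Q -> L -> C
Condition 1 (no descendant of U in the set): holds — descendants of U are {C}; none are in {L}.
Condition 2 (every backdoor path blocked by {L}):
  P1: blocked at chain node L ∈ conditioning set.
{L} satisfies the backdoor criterion.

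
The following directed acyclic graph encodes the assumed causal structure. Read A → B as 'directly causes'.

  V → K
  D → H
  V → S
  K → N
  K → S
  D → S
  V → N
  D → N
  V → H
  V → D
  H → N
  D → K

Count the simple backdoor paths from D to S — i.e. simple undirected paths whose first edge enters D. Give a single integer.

4

A backdoor path from D to S is any simple undirected path whose first edge points into D (i.e. leaves D via a parent).
Parents of D: {V}.
Enumerating:
  P1: D <- V -> H -> N <- K -> S
  P2: D <- V -> K -> S
  P3: D <- V -> S
  P4: D <- V -> N <- K -> S
That exhausts the simple backdoor paths. Count: 4.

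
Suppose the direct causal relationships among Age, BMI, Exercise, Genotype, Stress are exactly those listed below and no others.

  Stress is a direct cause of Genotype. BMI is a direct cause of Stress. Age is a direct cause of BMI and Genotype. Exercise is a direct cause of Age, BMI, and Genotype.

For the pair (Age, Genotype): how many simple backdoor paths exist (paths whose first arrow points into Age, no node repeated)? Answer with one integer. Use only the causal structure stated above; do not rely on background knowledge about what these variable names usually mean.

A backdoor path from Age to Genotype is any simple undirected path whose first edge points into Age (i.e. leaves Age via a parent).
Parents of Age: {Exercise}.
Enumerating:
  P1: Age <- Exercise -> BMI -> Stress -> Genotype
  P2: Age <- Exercise -> Genotype
That exhausts the simple backdoor paths. Count: 2.

2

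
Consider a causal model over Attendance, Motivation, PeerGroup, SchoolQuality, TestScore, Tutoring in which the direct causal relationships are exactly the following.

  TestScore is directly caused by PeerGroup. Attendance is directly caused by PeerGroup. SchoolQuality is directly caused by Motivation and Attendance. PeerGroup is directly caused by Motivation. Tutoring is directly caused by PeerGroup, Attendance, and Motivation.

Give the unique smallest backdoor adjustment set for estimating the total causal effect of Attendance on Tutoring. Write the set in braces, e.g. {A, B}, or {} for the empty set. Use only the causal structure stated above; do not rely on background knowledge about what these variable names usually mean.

Variables eligible for adjustment (non-descendants of Attendance, excluding Attendance and Tutoring): {Motivation, PeerGroup, TestScore}.
Backdoor paths from Attendance to Tutoring:
  P1: Attendance <- PeerGroup <- Motivation -> Tutoring
  P2: Attendance <- PeerGroup -> Tutoring
The empty set is not sufficient: P1 (Attendance <- PeerGroup <- Motivation -> Tutoring) has no collider blocking it and no conditioned non-collider, so it is open.
Try {PeerGroup}:
  P1: blocked at chain node PeerGroup ∈ conditioning set.
  P2: blocked at fork node PeerGroup ∈ conditioning set.
{PeerGroup} contains no descendant of Attendance and blocks every backdoor path.
No other singleton works — e.g. {Motivation} leaves P2 open — so {PeerGroup} is the unique smallest valid adjustment set.

{PeerGroup}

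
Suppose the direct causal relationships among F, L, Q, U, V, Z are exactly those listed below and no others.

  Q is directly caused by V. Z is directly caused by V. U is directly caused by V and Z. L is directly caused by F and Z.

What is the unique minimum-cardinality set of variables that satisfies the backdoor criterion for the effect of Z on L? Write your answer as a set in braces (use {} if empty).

{}

Variables eligible for adjustment (non-descendants of Z, excluding Z and L): {F, Q, V}.
Backdoor paths from Z to L:
  (none)
With no backdoor paths the empty set already satisfies the criterion, and it is trivially minimal.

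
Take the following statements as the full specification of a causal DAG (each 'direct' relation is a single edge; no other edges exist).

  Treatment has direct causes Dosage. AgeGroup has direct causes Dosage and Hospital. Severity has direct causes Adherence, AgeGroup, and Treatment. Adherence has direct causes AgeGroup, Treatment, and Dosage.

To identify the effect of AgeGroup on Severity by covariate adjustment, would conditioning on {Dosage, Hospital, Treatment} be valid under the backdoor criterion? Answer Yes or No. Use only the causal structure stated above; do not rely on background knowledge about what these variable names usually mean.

Yes

Backdoor paths from AgeGroup to Severity (paths whose first edge points into AgeGroup):
  P1: AgeGroup <- Dosage -> Treatment -> Adherence -> Severity
  P2: AgeGroup <- Dosage -> Treatment -> Severity
  P3: AgeGroup <- Dosage -> Adherence <- Treatment -> Severity
  P4: AgeGroup <- Dosage -> Adherence -> Severity
Condition 1 (no descendant of AgeGroup in the set): holds — descendants of AgeGroup are {Adherence, Severity}; none are in {Dosage, Hospital, Treatment}.
Condition 2 (every backdoor path blocked by {Dosage, Hospital, Treatment}):
  P1: blocked at fork node Dosage ∈ conditioning set.
  P2: blocked at fork node Dosage ∈ conditioning set.
  P3: blocked at fork node Dosage ∈ conditioning set.
  P4: blocked at fork node Dosage ∈ conditioning set.
{Dosage, Hospital, Treatment} satisfies the backdoor criterion.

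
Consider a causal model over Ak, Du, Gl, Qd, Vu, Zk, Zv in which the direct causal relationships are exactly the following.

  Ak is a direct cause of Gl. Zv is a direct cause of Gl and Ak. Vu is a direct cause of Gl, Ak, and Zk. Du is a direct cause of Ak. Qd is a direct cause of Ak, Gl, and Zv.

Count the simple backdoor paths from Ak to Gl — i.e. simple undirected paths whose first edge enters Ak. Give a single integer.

A backdoor path from Ak to Gl is any simple undirected path whose first edge points into Ak (i.e. leaves Ak via a parent).
Parents of Ak: {Du, Qd, Vu, Zv}.
Enumerating:
  P1: Ak <- Qd -> Zv -> Gl
  P2: Ak <- Qd -> Gl
  P3: Ak <- Vu -> Gl
  P4: Ak <- Zv <- Qd -> Gl
  P5: Ak <- Zv -> Gl
That exhausts the simple backdoor paths. Count: 5.

5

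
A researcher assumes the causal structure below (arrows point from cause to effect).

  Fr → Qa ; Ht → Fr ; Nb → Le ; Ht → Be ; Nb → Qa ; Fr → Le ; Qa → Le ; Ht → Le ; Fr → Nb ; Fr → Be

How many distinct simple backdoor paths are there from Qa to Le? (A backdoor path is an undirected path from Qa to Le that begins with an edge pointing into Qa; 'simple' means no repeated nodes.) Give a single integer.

A backdoor path from Qa to Le is any simple undirected path whose first edge points into Qa (i.e. leaves Qa via a parent).
Parents of Qa: {Fr, Nb}.
Enumerating:
  P1: Qa <- Fr <- Ht -> Le
  P2: Qa <- Fr -> Nb -> Le
  P3: Qa <- Fr -> Le
  P4: Qa <- Fr -> Be <- Ht -> Le
  P5: Qa <- Nb <- Fr <- Ht -> Le
  P6: Qa <- Nb <- Fr -> Le
  P7: Qa <- Nb <- Fr -> Be <- Ht -> Le
  P8: Qa <- Nb -> Le
That exhausts the simple backdoor paths. Count: 8.

8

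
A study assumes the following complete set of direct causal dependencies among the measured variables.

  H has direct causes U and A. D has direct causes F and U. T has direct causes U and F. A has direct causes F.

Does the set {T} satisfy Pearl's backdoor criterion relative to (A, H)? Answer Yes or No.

Backdoor paths from A to H (paths whose first edge points into A):
  P1: A <- F -> D <- U -> H
  P2: A <- F -> T <- U -> H
Condition 1 (no descendant of A in the set): holds — descendants of A are {H}; none are in {T}.
Condition 2 (every backdoor path blocked by {T}):
  P1: blocked at collider D (neither it nor any descendant is in the conditioning set).
  P2: open — collider(s) T are conditioned on (or have a conditioned descendant) and no non-collider on the path is in the set.
{T} does not satisfy the backdoor criterion.

No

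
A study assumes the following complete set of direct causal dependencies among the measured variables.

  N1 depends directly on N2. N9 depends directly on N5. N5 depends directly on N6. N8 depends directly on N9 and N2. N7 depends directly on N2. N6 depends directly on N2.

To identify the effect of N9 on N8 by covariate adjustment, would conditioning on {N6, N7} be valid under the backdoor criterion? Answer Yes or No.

Backdoor paths from N9 to N8 (paths whose first edge points into N9):
  P1: N9 <- N5 <- N6 <- N2 -> N8
Condition 1 (no descendant of N9 in the set): holds — descendants of N9 are {N8}; none are in {N6, N7}.
Condition 2 (every backdoor path blocked by {N6, N7}):
  P1: blocked at chain node N6 ∈ conditioning set.
{N6, N7} satisfies the backdoor criterion.

Yes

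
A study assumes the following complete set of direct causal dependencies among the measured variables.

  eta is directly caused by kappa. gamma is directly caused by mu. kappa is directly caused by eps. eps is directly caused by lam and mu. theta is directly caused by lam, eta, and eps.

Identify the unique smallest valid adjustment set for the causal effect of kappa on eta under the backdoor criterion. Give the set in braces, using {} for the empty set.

{}

Variables eligible for adjustment (non-descendants of kappa, excluding kappa and eta): {eps, gamma, lam, mu}.
Backdoor paths from kappa to eta:
  P1: kappa <- eps <- lam -> theta <- eta
  P2: kappa <- eps -> theta <- eta
Each backdoor path contains an unconditioned collider, so every path is already blocked with the empty conditioning set:
  P1: blocked at collider theta (neither it nor any descendant is in the conditioning set).
  P2: blocked at collider theta (neither it nor any descendant is in the conditioning set).
The empty set is therefore the unique smallest valid set.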